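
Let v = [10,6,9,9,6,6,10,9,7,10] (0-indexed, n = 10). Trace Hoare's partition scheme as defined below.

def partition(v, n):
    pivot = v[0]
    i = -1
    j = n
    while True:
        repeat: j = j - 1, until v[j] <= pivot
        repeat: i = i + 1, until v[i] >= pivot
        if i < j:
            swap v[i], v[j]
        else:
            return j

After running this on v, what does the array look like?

pivot = v[0] = 10; i = -1, j = 10
j→9 (v[9]=10≤10), i→0 (v[0]=10≥10); i<j, swap → [10,6,9,9,6,6,10,9,7,10]
j→8 (v[8]=7≤10), i→6 (v[6]=10≥10); i<j, swap → [10,6,9,9,6,6,7,9,10,10]
j→7, i→8; i≥j, return j=7. v = [10,6,9,9,6,6,7,9,10,10]

[10,6,9,9,6,6,7,9,10,10]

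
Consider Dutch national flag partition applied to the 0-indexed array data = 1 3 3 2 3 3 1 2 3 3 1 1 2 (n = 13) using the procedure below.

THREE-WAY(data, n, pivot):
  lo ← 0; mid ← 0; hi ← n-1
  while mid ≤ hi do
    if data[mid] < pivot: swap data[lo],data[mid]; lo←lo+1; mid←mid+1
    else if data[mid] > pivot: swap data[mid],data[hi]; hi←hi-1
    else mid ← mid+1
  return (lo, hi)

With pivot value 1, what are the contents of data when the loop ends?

pivot = 1; lo=0, mid=0, hi=12
data[mid]=1=1: mid=1
data[mid]=3>1: swap data[1],data[12]; hi=11 → 1 2 3 2 3 3 1 2 3 3 1 1 3
data[mid]=2>1: swap data[1],data[11]; hi=10 → 1 1 3 2 3 3 1 2 3 3 1 2 3
data[mid]=1=1: mid=2
data[mid]=3>1: swap data[2],data[10]; hi=9 → 1 1 1 2 3 3 1 2 3 3 3 2 3
data[mid]=1=1: mid=3
data[mid]=2>1: swap data[3],data[9]; hi=8 → 1 1 1 3 3 3 1 2 3 2 3 2 3
data[mid]=3>1: swap data[3],data[8]; hi=7 → 1 1 1 3 3 3 1 2 3 2 3 2 3
data[mid]=3>1: swap data[3],data[7]; hi=6 → 1 1 1 2 3 3 1 3 3 2 3 2 3
data[mid]=2>1: swap data[3],data[6]; hi=5 → 1 1 1 1 3 3 2 3 3 2 3 2 3
data[mid]=1=1: mid=4
data[mid]=3>1: swap data[4],data[5]; hi=4 → 1 1 1 1 3 3 2 3 3 2 3 2 3
data[mid]=3>1: swap data[4],data[4]; hi=3 → 1 1 1 1 3 3 2 3 3 2 3 2 3
end: lo=0, hi=3; data = 1 1 1 1 3 3 2 3 3 2 3 2 3

1 1 1 1 3 3 2 3 3 2 3 2 3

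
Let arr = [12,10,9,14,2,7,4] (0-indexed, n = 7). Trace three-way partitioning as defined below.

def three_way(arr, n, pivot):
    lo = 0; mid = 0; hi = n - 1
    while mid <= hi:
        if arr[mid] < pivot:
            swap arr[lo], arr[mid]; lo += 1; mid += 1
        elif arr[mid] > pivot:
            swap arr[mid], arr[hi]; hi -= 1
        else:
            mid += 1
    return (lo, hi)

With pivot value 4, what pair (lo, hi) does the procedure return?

lo=0 mid=0 hi=6
12>4: swap(0,6), hi=5 ⇒ [4,10,9,14,2,7,12]
4=4: mid=1
10>4: swap(1,5), hi=4 ⇒ [4,7,9,14,2,10,12]
7>4: swap(1,4), hi=3 ⇒ [4,2,9,14,7,10,12]
2<4: swap(0,1), lo=1 mid=2 ⇒ [2,4,9,14,7,10,12]
9>4: swap(2,3), hi=2 ⇒ [2,4,14,9,7,10,12]
14>4: swap(2,2), hi=1 ⇒ [2,4,14,9,7,10,12]
done. lo=1 hi=1; arr=[2,4,14,9,7,10,12]

(1, 1)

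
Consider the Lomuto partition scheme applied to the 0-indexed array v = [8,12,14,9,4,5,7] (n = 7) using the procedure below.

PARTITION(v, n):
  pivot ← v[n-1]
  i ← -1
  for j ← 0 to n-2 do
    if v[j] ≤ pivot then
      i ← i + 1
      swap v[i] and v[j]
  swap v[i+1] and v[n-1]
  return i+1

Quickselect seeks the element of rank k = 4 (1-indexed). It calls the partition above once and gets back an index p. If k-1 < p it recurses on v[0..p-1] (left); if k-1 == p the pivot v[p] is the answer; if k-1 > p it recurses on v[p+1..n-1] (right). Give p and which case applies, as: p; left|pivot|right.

2; right

pivot = v[6] = 7; i = -1
j=0: v[0]=8 > 7 → no swap
j=1: v[1]=12 > 7 → no swap
j=2: v[2]=14 > 7 → no swap
j=3: v[3]=9 > 7 → no swap
j=4: v[4]=4 ≤ 7 → i=0, swap v[0],v[4] → [4,12,14,9,8,5,7]
j=5: v[5]=5 ≤ 7 → i=1, swap v[1],v[5] → [4,5,14,9,8,12,7]
final swap v[2],v[6] → [4,5,7,9,8,12,14]; return 2
p = 2; k-1 = 3 > 2 ⇒ right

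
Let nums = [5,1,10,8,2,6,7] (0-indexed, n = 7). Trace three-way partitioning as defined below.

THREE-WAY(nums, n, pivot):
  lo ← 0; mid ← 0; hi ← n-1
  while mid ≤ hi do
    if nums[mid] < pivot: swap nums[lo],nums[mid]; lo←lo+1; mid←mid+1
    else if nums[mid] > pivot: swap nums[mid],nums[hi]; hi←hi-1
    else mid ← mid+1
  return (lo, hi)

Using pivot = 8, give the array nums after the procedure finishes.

pivot = 8; lo=0, mid=0, hi=6
nums[mid]=5<8: swap nums[0],nums[0]; lo=1,mid=1 → [5,1,10,8,2,6,7]
nums[mid]=1<8: swap nums[1],nums[1]; lo=2,mid=2 → [5,1,10,8,2,6,7]
nums[mid]=10>8: swap nums[2],nums[6]; hi=5 → [5,1,7,8,2,6,10]
nums[mid]=7<8: swap nums[2],nums[2]; lo=3,mid=3 → [5,1,7,8,2,6,10]
nums[mid]=8=8: mid=4
nums[mid]=2<8: swap nums[3],nums[4]; lo=4,mid=5 → [5,1,7,2,8,6,10]
nums[mid]=6<8: swap nums[4],nums[5]; lo=5,mid=6 → [5,1,7,2,6,8,10]
end: lo=5, hi=5; nums = [5,1,7,2,6,8,10]

[5,1,7,2,6,8,10]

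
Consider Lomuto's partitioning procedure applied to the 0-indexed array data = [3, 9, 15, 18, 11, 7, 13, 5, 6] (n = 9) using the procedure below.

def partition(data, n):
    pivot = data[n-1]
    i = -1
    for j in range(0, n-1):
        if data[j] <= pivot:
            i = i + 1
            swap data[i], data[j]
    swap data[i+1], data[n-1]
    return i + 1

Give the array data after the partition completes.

[3, 5, 6, 18, 11, 7, 13, 9, 15]

pivot=6, i=-1
j=0: 3≤6, i=0, swap(0,0) ⇒ [3, 9, 15, 18, 11, 7, 13, 5, 6]
j=1: 9>6, skip
j=2: 15>6, skip
j=3: 18>6, skip
j=4: 11>6, skip
j=5: 7>6, skip
j=6: 13>6, skip
j=7: 5≤6, i=1, swap(1,7) ⇒ [3, 5, 15, 18, 11, 7, 13, 9, 6]
swap(2,8) ⇒ [3, 5, 6, 18, 11, 7, 13, 9, 15]; return 2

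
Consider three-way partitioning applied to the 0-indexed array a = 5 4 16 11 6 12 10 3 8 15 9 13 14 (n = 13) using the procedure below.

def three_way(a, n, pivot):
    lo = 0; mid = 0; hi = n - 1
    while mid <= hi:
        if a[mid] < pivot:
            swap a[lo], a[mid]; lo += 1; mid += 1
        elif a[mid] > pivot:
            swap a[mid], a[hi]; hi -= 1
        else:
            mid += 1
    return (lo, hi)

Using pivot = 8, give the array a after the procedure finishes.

pivot = 8; lo=0, mid=0, hi=12
a[mid]=5<8: swap a[0],a[0]; lo=1,mid=1 → 5 4 16 11 6 12 10 3 8 15 9 13 14
a[mid]=4<8: swap a[1],a[1]; lo=2,mid=2 → 5 4 16 11 6 12 10 3 8 15 9 13 14
a[mid]=16>8: swap a[2],a[12]; hi=11 → 5 4 14 11 6 12 10 3 8 15 9 13 16
a[mid]=14>8: swap a[2],a[11]; hi=10 → 5 4 13 11 6 12 10 3 8 15 9 14 16
a[mid]=13>8: swap a[2],a[10]; hi=9 → 5 4 9 11 6 12 10 3 8 15 13 14 16
a[mid]=9>8: swap a[2],a[9]; hi=8 → 5 4 15 11 6 12 10 3 8 9 13 14 16
a[mid]=15>8: swap a[2],a[8]; hi=7 → 5 4 8 11 6 12 10 3 15 9 13 14 16
a[mid]=8=8: mid=3
a[mid]=11>8: swap a[3],a[7]; hi=6 → 5 4 8 3 6 12 10 11 15 9 13 14 16
a[mid]=3<8: swap a[2],a[3]; lo=3,mid=4 → 5 4 3 8 6 12 10 11 15 9 13 14 16
a[mid]=6<8: swap a[3],a[4]; lo=4,mid=5 → 5 4 3 6 8 12 10 11 15 9 13 14 16
a[mid]=12>8: swap a[5],a[6]; hi=5 → 5 4 3 6 8 10 12 11 15 9 13 14 16
a[mid]=10>8: swap a[5],a[5]; hi=4 → 5 4 3 6 8 10 12 11 15 9 13 14 16
end: lo=4, hi=4; a = 5 4 3 6 8 10 12 11 15 9 13 14 16

5 4 3 6 8 10 12 11 15 9 13 14 16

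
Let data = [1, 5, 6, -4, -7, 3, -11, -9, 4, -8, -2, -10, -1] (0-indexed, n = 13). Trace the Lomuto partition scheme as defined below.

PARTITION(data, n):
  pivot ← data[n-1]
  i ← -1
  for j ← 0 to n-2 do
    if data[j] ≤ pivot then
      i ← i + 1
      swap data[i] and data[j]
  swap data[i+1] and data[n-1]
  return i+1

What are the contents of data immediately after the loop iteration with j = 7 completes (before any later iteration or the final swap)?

[-4, -7, -11, -9, 5, 3, 6, 1, 4, -8, -2, -10, -1]

pivot = data[12] = -1; i = -1
j=0: data[0]=1 > -1 → no swap
j=1: data[1]=5 > -1 → no swap
j=2: data[2]=6 > -1 → no swap
j=3: data[3]=-4 ≤ -1 → i=0, swap data[0],data[3] → [-4, 5, 6, 1, -7, 3, -11, -9, 4, -8, -2, -10, -1]
j=4: data[4]=-7 ≤ -1 → i=1, swap data[1],data[4] → [-4, -7, 6, 1, 5, 3, -11, -9, 4, -8, -2, -10, -1]
j=5: data[5]=3 > -1 → no swap
j=6: data[6]=-11 ≤ -1 → i=2, swap data[2],data[6] → [-4, -7, -11, 1, 5, 3, 6, -9, 4, -8, -2, -10, -1]
j=7: data[7]=-9 ≤ -1 → i=3, swap data[3],data[7] → [-4, -7, -11, -9, 5, 3, 6, 1, 4, -8, -2, -10, -1]
(after j=7) data = [-4, -7, -11, -9, 5, 3, 6, 1, 4, -8, -2, -10, -1]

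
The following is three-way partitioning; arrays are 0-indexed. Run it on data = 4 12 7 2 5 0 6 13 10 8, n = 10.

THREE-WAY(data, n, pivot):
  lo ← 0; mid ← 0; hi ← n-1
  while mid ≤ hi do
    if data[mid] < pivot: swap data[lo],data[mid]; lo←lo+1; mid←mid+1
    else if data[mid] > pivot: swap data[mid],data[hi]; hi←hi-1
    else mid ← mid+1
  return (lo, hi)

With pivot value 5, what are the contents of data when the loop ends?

lo=0 mid=0 hi=9
4<5: swap(0,0), lo=1 mid=1 ⇒ 4 12 7 2 5 0 6 13 10 8
12>5: swap(1,9), hi=8 ⇒ 4 8 7 2 5 0 6 13 10 12
8>5: swap(1,8), hi=7 ⇒ 4 10 7 2 5 0 6 13 8 12
10>5: swap(1,7), hi=6 ⇒ 4 13 7 2 5 0 6 10 8 12
13>5: swap(1,6), hi=5 ⇒ 4 6 7 2 5 0 13 10 8 12
6>5: swap(1,5), hi=4 ⇒ 4 0 7 2 5 6 13 10 8 12
0<5: swap(1,1), lo=2 mid=2 ⇒ 4 0 7 2 5 6 13 10 8 12
7>5: swap(2,4), hi=3 ⇒ 4 0 5 2 7 6 13 10 8 12
5=5: mid=3
2<5: swap(2,3), lo=3 mid=4 ⇒ 4 0 2 5 7 6 13 10 8 12
done. lo=3 hi=3; data=4 0 2 5 7 6 13 10 8 12

4 0 2 5 7 6 13 10 8 12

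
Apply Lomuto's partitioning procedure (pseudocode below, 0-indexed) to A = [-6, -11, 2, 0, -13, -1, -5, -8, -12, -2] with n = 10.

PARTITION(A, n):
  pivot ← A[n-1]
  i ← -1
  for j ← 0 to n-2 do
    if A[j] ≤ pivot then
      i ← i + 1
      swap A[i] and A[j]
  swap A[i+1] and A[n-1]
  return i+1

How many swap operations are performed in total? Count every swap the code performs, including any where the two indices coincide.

7

pivot=-2, i=-1
j=0: -6≤-2, i=0, swap(0,0) ⇒ [-6, -11, 2, 0, -13, -1, -5, -8, -12, -2]
j=1: -11≤-2, i=1, swap(1,1) ⇒ [-6, -11, 2, 0, -13, -1, -5, -8, -12, -2]
j=2: 2>-2, skip
j=3: 0>-2, skip
j=4: -13≤-2, i=2, swap(2,4) ⇒ [-6, -11, -13, 0, 2, -1, -5, -8, -12, -2]
j=5: -1>-2, skip
j=6: -5≤-2, i=3, swap(3,6) ⇒ [-6, -11, -13, -5, 2, -1, 0, -8, -12, -2]
j=7: -8≤-2, i=4, swap(4,7) ⇒ [-6, -11, -13, -5, -8, -1, 0, 2, -12, -2]
j=8: -12≤-2, i=5, swap(5,8) ⇒ [-6, -11, -13, -5, -8, -12, 0, 2, -1, -2]
swap(6,9) ⇒ [-6, -11, -13, -5, -8, -12, -2, 2, -1, 0]; return 6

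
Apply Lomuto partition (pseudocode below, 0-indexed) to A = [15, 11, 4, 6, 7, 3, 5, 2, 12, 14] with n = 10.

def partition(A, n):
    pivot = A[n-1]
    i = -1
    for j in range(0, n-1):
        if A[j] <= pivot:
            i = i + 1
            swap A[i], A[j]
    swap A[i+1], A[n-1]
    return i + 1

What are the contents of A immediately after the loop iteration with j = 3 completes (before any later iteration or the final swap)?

[11, 4, 6, 15, 7, 3, 5, 2, 12, 14]

pivot = A[9] = 14; i = -1
j=0: A[0]=15 > 14 → no swap
j=1: A[1]=11 ≤ 14 → i=0, swap A[0],A[1] → [11, 15, 4, 6, 7, 3, 5, 2, 12, 14]
j=2: A[2]=4 ≤ 14 → i=1, swap A[1],A[2] → [11, 4, 15, 6, 7, 3, 5, 2, 12, 14]
j=3: A[3]=6 ≤ 14 → i=2, swap A[2],A[3] → [11, 4, 6, 15, 7, 3, 5, 2, 12, 14]
(after j=3) A = [11, 4, 6, 15, 7, 3, 5, 2, 12, 14]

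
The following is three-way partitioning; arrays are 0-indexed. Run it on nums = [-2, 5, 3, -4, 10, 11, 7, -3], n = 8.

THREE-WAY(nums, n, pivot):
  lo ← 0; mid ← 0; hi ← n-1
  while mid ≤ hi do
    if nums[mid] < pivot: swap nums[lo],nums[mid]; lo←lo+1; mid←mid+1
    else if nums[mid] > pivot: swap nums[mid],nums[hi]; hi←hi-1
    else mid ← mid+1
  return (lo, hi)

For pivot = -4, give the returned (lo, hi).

lo=0 mid=0 hi=7
-2>-4: swap(0,7), hi=6 ⇒ [-3, 5, 3, -4, 10, 11, 7, -2]
-3>-4: swap(0,6), hi=5 ⇒ [7, 5, 3, -4, 10, 11, -3, -2]
7>-4: swap(0,5), hi=4 ⇒ [11, 5, 3, -4, 10, 7, -3, -2]
11>-4: swap(0,4), hi=3 ⇒ [10, 5, 3, -4, 11, 7, -3, -2]
10>-4: swap(0,3), hi=2 ⇒ [-4, 5, 3, 10, 11, 7, -3, -2]
-4=-4: mid=1
5>-4: swap(1,2), hi=1 ⇒ [-4, 3, 5, 10, 11, 7, -3, -2]
3>-4: swap(1,1), hi=0 ⇒ [-4, 3, 5, 10, 11, 7, -3, -2]
done. lo=0 hi=0; nums=[-4, 3, 5, 10, 11, 7, -3, -2]

(0, 0)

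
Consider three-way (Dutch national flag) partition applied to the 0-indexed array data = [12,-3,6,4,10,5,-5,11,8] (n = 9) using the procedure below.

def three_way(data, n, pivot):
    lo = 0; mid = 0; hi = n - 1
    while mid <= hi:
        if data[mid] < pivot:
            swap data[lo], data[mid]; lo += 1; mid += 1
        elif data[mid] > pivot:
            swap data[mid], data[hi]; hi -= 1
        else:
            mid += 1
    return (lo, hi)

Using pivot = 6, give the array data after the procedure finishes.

[-5,-3,4,5,6,10,11,8,12]

lo=0 mid=0 hi=8
12>6: swap(0,8), hi=7 ⇒ [8,-3,6,4,10,5,-5,11,12]
8>6: swap(0,7), hi=6 ⇒ [11,-3,6,4,10,5,-5,8,12]
11>6: swap(0,6), hi=5 ⇒ [-5,-3,6,4,10,5,11,8,12]
-5<6: swap(0,0), lo=1 mid=1 ⇒ [-5,-3,6,4,10,5,11,8,12]
-3<6: swap(1,1), lo=2 mid=2 ⇒ [-5,-3,6,4,10,5,11,8,12]
6=6: mid=3
4<6: swap(2,3), lo=3 mid=4 ⇒ [-5,-3,4,6,10,5,11,8,12]
10>6: swap(4,5), hi=4 ⇒ [-5,-3,4,6,5,10,11,8,12]
5<6: swap(3,4), lo=4 mid=5 ⇒ [-5,-3,4,5,6,10,11,8,12]
done. lo=4 hi=4; data=[-5,-3,4,5,6,10,11,8,12]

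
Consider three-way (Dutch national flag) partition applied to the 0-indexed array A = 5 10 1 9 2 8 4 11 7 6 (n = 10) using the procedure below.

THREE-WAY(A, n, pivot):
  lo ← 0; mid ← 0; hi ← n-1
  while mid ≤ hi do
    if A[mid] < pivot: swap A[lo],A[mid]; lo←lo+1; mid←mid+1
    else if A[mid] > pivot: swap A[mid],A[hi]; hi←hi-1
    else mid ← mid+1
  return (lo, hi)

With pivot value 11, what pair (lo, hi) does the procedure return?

lo=0 mid=0 hi=9
5<11: swap(0,0), lo=1 mid=1 ⇒ 5 10 1 9 2 8 4 11 7 6
10<11: swap(1,1), lo=2 mid=2 ⇒ 5 10 1 9 2 8 4 11 7 6
1<11: swap(2,2), lo=3 mid=3 ⇒ 5 10 1 9 2 8 4 11 7 6
9<11: swap(3,3), lo=4 mid=4 ⇒ 5 10 1 9 2 8 4 11 7 6
2<11: swap(4,4), lo=5 mid=5 ⇒ 5 10 1 9 2 8 4 11 7 6
8<11: swap(5,5), lo=6 mid=6 ⇒ 5 10 1 9 2 8 4 11 7 6
4<11: swap(6,6), lo=7 mid=7 ⇒ 5 10 1 9 2 8 4 11 7 6
11=11: mid=8
7<11: swap(7,8), lo=8 mid=9 ⇒ 5 10 1 9 2 8 4 7 11 6
6<11: swap(8,9), lo=9 mid=10 ⇒ 5 10 1 9 2 8 4 7 6 11
done. lo=9 hi=9; A=5 10 1 9 2 8 4 7 6 11

(9, 9)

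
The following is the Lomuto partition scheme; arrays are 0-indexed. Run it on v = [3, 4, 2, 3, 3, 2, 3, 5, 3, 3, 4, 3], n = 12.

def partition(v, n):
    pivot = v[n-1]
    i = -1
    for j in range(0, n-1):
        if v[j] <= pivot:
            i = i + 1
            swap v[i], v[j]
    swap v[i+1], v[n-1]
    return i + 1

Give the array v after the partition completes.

[3, 2, 3, 3, 2, 3, 3, 3, 3, 5, 4, 4]

pivot=3, i=-1
j=0: 3≤3, i=0, swap(0,0) ⇒ [3, 4, 2, 3, 3, 2, 3, 5, 3, 3, 4, 3]
j=1: 4>3, skip
j=2: 2≤3, i=1, swap(1,2) ⇒ [3, 2, 4, 3, 3, 2, 3, 5, 3, 3, 4, 3]
j=3: 3≤3, i=2, swap(2,3) ⇒ [3, 2, 3, 4, 3, 2, 3, 5, 3, 3, 4, 3]
j=4: 3≤3, i=3, swap(3,4) ⇒ [3, 2, 3, 3, 4, 2, 3, 5, 3, 3, 4, 3]
j=5: 2≤3, i=4, swap(4,5) ⇒ [3, 2, 3, 3, 2, 4, 3, 5, 3, 3, 4, 3]
j=6: 3≤3, i=5, swap(5,6) ⇒ [3, 2, 3, 3, 2, 3, 4, 5, 3, 3, 4, 3]
j=7: 5>3, skip
j=8: 3≤3, i=6, swap(6,8) ⇒ [3, 2, 3, 3, 2, 3, 3, 5, 4, 3, 4, 3]
j=9: 3≤3, i=7, swap(7,9) ⇒ [3, 2, 3, 3, 2, 3, 3, 3, 4, 5, 4, 3]
j=10: 4>3, skip
swap(8,11) ⇒ [3, 2, 3, 3, 2, 3, 3, 3, 3, 5, 4, 4]; return 8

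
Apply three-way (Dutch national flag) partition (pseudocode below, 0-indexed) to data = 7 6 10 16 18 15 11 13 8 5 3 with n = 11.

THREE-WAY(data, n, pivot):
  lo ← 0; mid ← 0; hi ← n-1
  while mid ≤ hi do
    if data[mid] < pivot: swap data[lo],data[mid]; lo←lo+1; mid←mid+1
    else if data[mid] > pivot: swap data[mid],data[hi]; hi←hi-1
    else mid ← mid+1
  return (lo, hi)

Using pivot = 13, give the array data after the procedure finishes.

lo=0 mid=0 hi=10
7<13: swap(0,0), lo=1 mid=1 ⇒ 7 6 10 16 18 15 11 13 8 5 3
6<13: swap(1,1), lo=2 mid=2 ⇒ 7 6 10 16 18 15 11 13 8 5 3
10<13: swap(2,2), lo=3 mid=3 ⇒ 7 6 10 16 18 15 11 13 8 5 3
16>13: swap(3,10), hi=9 ⇒ 7 6 10 3 18 15 11 13 8 5 16
3<13: swap(3,3), lo=4 mid=4 ⇒ 7 6 10 3 18 15 11 13 8 5 16
18>13: swap(4,9), hi=8 ⇒ 7 6 10 3 5 15 11 13 8 18 16
5<13: swap(4,4), lo=5 mid=5 ⇒ 7 6 10 3 5 15 11 13 8 18 16
15>13: swap(5,8), hi=7 ⇒ 7 6 10 3 5 8 11 13 15 18 16
8<13: swap(5,5), lo=6 mid=6 ⇒ 7 6 10 3 5 8 11 13 15 18 16
11<13: swap(6,6), lo=7 mid=7 ⇒ 7 6 10 3 5 8 11 13 15 18 16
13=13: mid=8
done. lo=7 hi=7; data=7 6 10 3 5 8 11 13 15 18 16

7 6 10 3 5 8 11 13 15 18 16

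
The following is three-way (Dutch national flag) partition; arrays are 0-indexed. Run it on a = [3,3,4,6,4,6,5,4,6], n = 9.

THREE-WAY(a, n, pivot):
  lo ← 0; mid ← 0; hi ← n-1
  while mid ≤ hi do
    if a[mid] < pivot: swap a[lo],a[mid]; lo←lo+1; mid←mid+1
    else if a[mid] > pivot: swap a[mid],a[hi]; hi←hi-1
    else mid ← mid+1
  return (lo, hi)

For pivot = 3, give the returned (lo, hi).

pivot = 3; lo=0, mid=0, hi=8
a[mid]=3=3: mid=1
a[mid]=3=3: mid=2
a[mid]=4>3: swap a[2],a[8]; hi=7 → [3,3,6,6,4,6,5,4,4]
a[mid]=6>3: swap a[2],a[7]; hi=6 → [3,3,4,6,4,6,5,6,4]
a[mid]=4>3: swap a[2],a[6]; hi=5 → [3,3,5,6,4,6,4,6,4]
a[mid]=5>3: swap a[2],a[5]; hi=4 → [3,3,6,6,4,5,4,6,4]
a[mid]=6>3: swap a[2],a[4]; hi=3 → [3,3,4,6,6,5,4,6,4]
a[mid]=4>3: swap a[2],a[3]; hi=2 → [3,3,6,4,6,5,4,6,4]
a[mid]=6>3: swap a[2],a[2]; hi=1 → [3,3,6,4,6,5,4,6,4]
end: lo=0, hi=1; a = [3,3,6,4,6,5,4,6,4]

(0, 1)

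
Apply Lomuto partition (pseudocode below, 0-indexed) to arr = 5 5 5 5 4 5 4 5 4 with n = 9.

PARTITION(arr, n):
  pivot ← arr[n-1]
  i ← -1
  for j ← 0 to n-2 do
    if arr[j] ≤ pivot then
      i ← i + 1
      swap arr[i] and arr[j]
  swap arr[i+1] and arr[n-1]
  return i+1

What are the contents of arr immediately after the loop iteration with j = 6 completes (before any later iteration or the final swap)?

pivot = arr[8] = 4; i = -1
j=0: arr[0]=5 > 4 → no swap
j=1: arr[1]=5 > 4 → no swap
j=2: arr[2]=5 > 4 → no swap
j=3: arr[3]=5 > 4 → no swap
j=4: arr[4]=4 ≤ 4 → i=0, swap arr[0],arr[4] → 4 5 5 5 5 5 4 5 4
j=5: arr[5]=5 > 4 → no swap
j=6: arr[6]=4 ≤ 4 → i=1, swap arr[1],arr[6] → 4 4 5 5 5 5 5 5 4
(after j=6) arr = 4 4 5 5 5 5 5 5 4

4 4 5 5 5 5 5 5 4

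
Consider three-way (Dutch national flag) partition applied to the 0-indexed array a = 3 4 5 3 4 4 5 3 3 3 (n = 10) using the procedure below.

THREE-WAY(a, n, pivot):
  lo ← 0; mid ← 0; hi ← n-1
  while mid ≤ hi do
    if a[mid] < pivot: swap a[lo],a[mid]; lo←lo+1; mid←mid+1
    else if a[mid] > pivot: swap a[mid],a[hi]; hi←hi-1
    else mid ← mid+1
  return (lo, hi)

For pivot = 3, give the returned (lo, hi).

(0, 4)

lo=0 mid=0 hi=9
3=3: mid=1
4>3: swap(1,9), hi=8 ⇒ 3 3 5 3 4 4 5 3 3 4
3=3: mid=2
5>3: swap(2,8), hi=7 ⇒ 3 3 3 3 4 4 5 3 5 4
3=3: mid=3
3=3: mid=4
4>3: swap(4,7), hi=6 ⇒ 3 3 3 3 3 4 5 4 5 4
3=3: mid=5
4>3: swap(5,6), hi=5 ⇒ 3 3 3 3 3 5 4 4 5 4
5>3: swap(5,5), hi=4 ⇒ 3 3 3 3 3 5 4 4 5 4
done. lo=0 hi=4; a=3 3 3 3 3 5 4 4 5 4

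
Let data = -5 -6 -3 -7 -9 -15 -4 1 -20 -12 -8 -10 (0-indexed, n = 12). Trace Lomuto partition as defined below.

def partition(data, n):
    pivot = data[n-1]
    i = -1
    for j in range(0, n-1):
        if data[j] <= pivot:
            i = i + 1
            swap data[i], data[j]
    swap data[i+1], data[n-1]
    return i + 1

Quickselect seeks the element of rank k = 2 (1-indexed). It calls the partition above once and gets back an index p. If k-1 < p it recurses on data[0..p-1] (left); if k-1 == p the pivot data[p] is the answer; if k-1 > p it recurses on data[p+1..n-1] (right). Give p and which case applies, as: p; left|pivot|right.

pivot=-10, i=-1
j=0: -5>-10, skip
j=1: -6>-10, skip
j=2: -3>-10, skip
j=3: -7>-10, skip
j=4: -9>-10, skip
j=5: -15≤-10, i=0, swap(0,5) ⇒ -15 -6 -3 -7 -9 -5 -4 1 -20 -12 -8 -10
j=6: -4>-10, skip
j=7: 1>-10, skip
j=8: -20≤-10, i=1, swap(1,8) ⇒ -15 -20 -3 -7 -9 -5 -4 1 -6 -12 -8 -10
j=9: -12≤-10, i=2, swap(2,9) ⇒ -15 -20 -12 -7 -9 -5 -4 1 -6 -3 -8 -10
j=10: -8>-10, skip
swap(3,11) ⇒ -15 -20 -12 -10 -9 -5 -4 1 -6 -3 -8 -7; return 3
p = 3; k-1 = 1 < 3 ⇒ left

3; left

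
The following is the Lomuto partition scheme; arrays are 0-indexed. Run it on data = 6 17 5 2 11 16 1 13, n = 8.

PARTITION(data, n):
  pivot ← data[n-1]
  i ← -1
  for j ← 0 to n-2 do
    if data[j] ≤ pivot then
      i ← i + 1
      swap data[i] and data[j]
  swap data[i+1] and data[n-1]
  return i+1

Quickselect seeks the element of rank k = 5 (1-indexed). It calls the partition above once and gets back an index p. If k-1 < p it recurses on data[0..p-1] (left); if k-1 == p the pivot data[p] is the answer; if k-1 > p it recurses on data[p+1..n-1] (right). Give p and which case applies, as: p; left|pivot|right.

pivot=13, i=-1
j=0: 6≤13, i=0, swap(0,0) ⇒ 6 17 5 2 11 16 1 13
j=1: 17>13, skip
j=2: 5≤13, i=1, swap(1,2) ⇒ 6 5 17 2 11 16 1 13
j=3: 2≤13, i=2, swap(2,3) ⇒ 6 5 2 17 11 16 1 13
j=4: 11≤13, i=3, swap(3,4) ⇒ 6 5 2 11 17 16 1 13
j=5: 16>13, skip
j=6: 1≤13, i=4, swap(4,6) ⇒ 6 5 2 11 1 16 17 13
swap(5,7) ⇒ 6 5 2 11 1 13 17 16; return 5
p = 5; k-1 = 4 < 5 ⇒ left

5; left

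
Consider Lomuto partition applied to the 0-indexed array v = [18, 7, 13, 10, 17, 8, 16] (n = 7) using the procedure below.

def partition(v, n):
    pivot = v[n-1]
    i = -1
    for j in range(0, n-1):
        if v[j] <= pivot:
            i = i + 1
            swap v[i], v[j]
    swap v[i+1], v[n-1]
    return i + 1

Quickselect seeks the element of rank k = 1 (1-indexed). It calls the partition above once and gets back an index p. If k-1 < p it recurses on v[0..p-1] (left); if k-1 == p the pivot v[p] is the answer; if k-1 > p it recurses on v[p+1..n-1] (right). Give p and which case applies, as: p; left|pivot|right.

4; left

pivot=16, i=-1
j=0: 18>16, skip
j=1: 7≤16, i=0, swap(0,1) ⇒ [7, 18, 13, 10, 17, 8, 16]
j=2: 13≤16, i=1, swap(1,2) ⇒ [7, 13, 18, 10, 17, 8, 16]
j=3: 10≤16, i=2, swap(2,3) ⇒ [7, 13, 10, 18, 17, 8, 16]
j=4: 17>16, skip
j=5: 8≤16, i=3, swap(3,5) ⇒ [7, 13, 10, 8, 17, 18, 16]
swap(4,6) ⇒ [7, 13, 10, 8, 16, 18, 17]; return 4
p = 4; k-1 = 0 < 4 ⇒ left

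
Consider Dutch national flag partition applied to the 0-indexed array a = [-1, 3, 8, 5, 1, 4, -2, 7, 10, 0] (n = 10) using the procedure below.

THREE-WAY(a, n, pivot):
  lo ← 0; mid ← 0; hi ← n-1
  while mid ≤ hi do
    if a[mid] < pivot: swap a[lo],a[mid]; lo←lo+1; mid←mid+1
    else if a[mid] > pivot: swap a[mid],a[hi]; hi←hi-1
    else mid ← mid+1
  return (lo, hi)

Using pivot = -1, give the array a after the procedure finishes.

pivot = -1; lo=0, mid=0, hi=9
a[mid]=-1=-1: mid=1
a[mid]=3>-1: swap a[1],a[9]; hi=8 → [-1, 0, 8, 5, 1, 4, -2, 7, 10, 3]
a[mid]=0>-1: swap a[1],a[8]; hi=7 → [-1, 10, 8, 5, 1, 4, -2, 7, 0, 3]
a[mid]=10>-1: swap a[1],a[7]; hi=6 → [-1, 7, 8, 5, 1, 4, -2, 10, 0, 3]
a[mid]=7>-1: swap a[1],a[6]; hi=5 → [-1, -2, 8, 5, 1, 4, 7, 10, 0, 3]
a[mid]=-2<-1: swap a[0],a[1]; lo=1,mid=2 → [-2, -1, 8, 5, 1, 4, 7, 10, 0, 3]
a[mid]=8>-1: swap a[2],a[5]; hi=4 → [-2, -1, 4, 5, 1, 8, 7, 10, 0, 3]
a[mid]=4>-1: swap a[2],a[4]; hi=3 → [-2, -1, 1, 5, 4, 8, 7, 10, 0, 3]
a[mid]=1>-1: swap a[2],a[3]; hi=2 → [-2, -1, 5, 1, 4, 8, 7, 10, 0, 3]
a[mid]=5>-1: swap a[2],a[2]; hi=1 → [-2, -1, 5, 1, 4, 8, 7, 10, 0, 3]
end: lo=1, hi=1; a = [-2, -1, 5, 1, 4, 8, 7, 10, 0, 3]

[-2, -1, 5, 1, 4, 8, 7, 10, 0, 3]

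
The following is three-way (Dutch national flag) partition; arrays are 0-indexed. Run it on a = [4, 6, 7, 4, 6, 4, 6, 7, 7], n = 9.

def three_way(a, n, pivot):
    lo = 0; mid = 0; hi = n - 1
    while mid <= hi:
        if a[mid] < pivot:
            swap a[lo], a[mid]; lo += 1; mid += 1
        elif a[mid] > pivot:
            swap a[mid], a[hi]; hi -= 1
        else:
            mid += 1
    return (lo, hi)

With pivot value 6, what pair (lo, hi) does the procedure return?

pivot = 6; lo=0, mid=0, hi=8
a[mid]=4<6: swap a[0],a[0]; lo=1,mid=1 → [4, 6, 7, 4, 6, 4, 6, 7, 7]
a[mid]=6=6: mid=2
a[mid]=7>6: swap a[2],a[8]; hi=7 → [4, 6, 7, 4, 6, 4, 6, 7, 7]
a[mid]=7>6: swap a[2],a[7]; hi=6 → [4, 6, 7, 4, 6, 4, 6, 7, 7]
a[mid]=7>6: swap a[2],a[6]; hi=5 → [4, 6, 6, 4, 6, 4, 7, 7, 7]
a[mid]=6=6: mid=3
a[mid]=4<6: swap a[1],a[3]; lo=2,mid=4 → [4, 4, 6, 6, 6, 4, 7, 7, 7]
a[mid]=6=6: mid=5
a[mid]=4<6: swap a[2],a[5]; lo=3,mid=6 → [4, 4, 4, 6, 6, 6, 7, 7, 7]
end: lo=3, hi=5; a = [4, 4, 4, 6, 6, 6, 7, 7, 7]

(3, 5)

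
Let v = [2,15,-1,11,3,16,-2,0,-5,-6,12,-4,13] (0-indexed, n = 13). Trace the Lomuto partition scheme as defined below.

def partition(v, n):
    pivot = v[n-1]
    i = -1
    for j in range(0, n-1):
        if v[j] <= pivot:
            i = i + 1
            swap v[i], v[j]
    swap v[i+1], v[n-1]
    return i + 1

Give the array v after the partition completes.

pivot = v[12] = 13; i = -1
j=0: v[0]=2 ≤ 13 → i=0, swap v[0],v[0] (no change) → [2,15,-1,11,3,16,-2,0,-5,-6,12,-4,13]
j=1: v[1]=15 > 13 → no swap
j=2: v[2]=-1 ≤ 13 → i=1, swap v[1],v[2] → [2,-1,15,11,3,16,-2,0,-5,-6,12,-4,13]
j=3: v[3]=11 ≤ 13 → i=2, swap v[2],v[3] → [2,-1,11,15,3,16,-2,0,-5,-6,12,-4,13]
j=4: v[4]=3 ≤ 13 → i=3, swap v[3],v[4] → [2,-1,11,3,15,16,-2,0,-5,-6,12,-4,13]
j=5: v[5]=16 > 13 → no swap
j=6: v[6]=-2 ≤ 13 → i=4, swap v[4],v[6] → [2,-1,11,3,-2,16,15,0,-5,-6,12,-4,13]
j=7: v[7]=0 ≤ 13 → i=5, swap v[5],v[7] → [2,-1,11,3,-2,0,15,16,-5,-6,12,-4,13]
j=8: v[8]=-5 ≤ 13 → i=6, swap v[6],v[8] → [2,-1,11,3,-2,0,-5,16,15,-6,12,-4,13]
j=9: v[9]=-6 ≤ 13 → i=7, swap v[7],v[9] → [2,-1,11,3,-2,0,-5,-6,15,16,12,-4,13]
j=10: v[10]=12 ≤ 13 → i=8, swap v[8],v[10] → [2,-1,11,3,-2,0,-5,-6,12,16,15,-4,13]
j=11: v[11]=-4 ≤ 13 → i=9, swap v[9],v[11] → [2,-1,11,3,-2,0,-5,-6,12,-4,15,16,13]
final swap v[10],v[12] → [2,-1,11,3,-2,0,-5,-6,12,-4,13,16,15]; return 10

[2,-1,11,3,-2,0,-5,-6,12,-4,13,16,15]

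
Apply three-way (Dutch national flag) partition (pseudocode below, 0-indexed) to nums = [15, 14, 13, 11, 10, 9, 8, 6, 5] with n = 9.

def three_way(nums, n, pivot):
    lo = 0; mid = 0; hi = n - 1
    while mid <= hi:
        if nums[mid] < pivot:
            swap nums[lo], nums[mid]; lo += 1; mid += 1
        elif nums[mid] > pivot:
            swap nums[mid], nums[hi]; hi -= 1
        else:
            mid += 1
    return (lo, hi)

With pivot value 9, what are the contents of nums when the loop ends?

[5, 6, 8, 9, 10, 11, 13, 14, 15]

lo=0 mid=0 hi=8
15>9: swap(0,8), hi=7 ⇒ [5, 14, 13, 11, 10, 9, 8, 6, 15]
5<9: swap(0,0), lo=1 mid=1 ⇒ [5, 14, 13, 11, 10, 9, 8, 6, 15]
14>9: swap(1,7), hi=6 ⇒ [5, 6, 13, 11, 10, 9, 8, 14, 15]
6<9: swap(1,1), lo=2 mid=2 ⇒ [5, 6, 13, 11, 10, 9, 8, 14, 15]
13>9: swap(2,6), hi=5 ⇒ [5, 6, 8, 11, 10, 9, 13, 14, 15]
8<9: swap(2,2), lo=3 mid=3 ⇒ [5, 6, 8, 11, 10, 9, 13, 14, 15]
11>9: swap(3,5), hi=4 ⇒ [5, 6, 8, 9, 10, 11, 13, 14, 15]
9=9: mid=4
10>9: swap(4,4), hi=3 ⇒ [5, 6, 8, 9, 10, 11, 13, 14, 15]
done. lo=3 hi=3; nums=[5, 6, 8, 9, 10, 11, 13, 14, 15]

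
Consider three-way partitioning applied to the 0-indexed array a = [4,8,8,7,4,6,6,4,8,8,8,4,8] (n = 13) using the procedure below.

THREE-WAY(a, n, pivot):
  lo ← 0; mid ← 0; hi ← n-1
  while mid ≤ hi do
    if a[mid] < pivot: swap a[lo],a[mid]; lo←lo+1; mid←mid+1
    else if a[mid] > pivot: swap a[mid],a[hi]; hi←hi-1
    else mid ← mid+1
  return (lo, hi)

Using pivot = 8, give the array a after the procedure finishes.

pivot = 8; lo=0, mid=0, hi=12
a[mid]=4<8: swap a[0],a[0]; lo=1,mid=1 → [4,8,8,7,4,6,6,4,8,8,8,4,8]
a[mid]=8=8: mid=2
a[mid]=8=8: mid=3
a[mid]=7<8: swap a[1],a[3]; lo=2,mid=4 → [4,7,8,8,4,6,6,4,8,8,8,4,8]
a[mid]=4<8: swap a[2],a[4]; lo=3,mid=5 → [4,7,4,8,8,6,6,4,8,8,8,4,8]
a[mid]=6<8: swap a[3],a[5]; lo=4,mid=6 → [4,7,4,6,8,8,6,4,8,8,8,4,8]
a[mid]=6<8: swap a[4],a[6]; lo=5,mid=7 → [4,7,4,6,6,8,8,4,8,8,8,4,8]
a[mid]=4<8: swap a[5],a[7]; lo=6,mid=8 → [4,7,4,6,6,4,8,8,8,8,8,4,8]
a[mid]=8=8: mid=9
a[mid]=8=8: mid=10
a[mid]=8=8: mid=11
a[mid]=4<8: swap a[6],a[11]; lo=7,mid=12 → [4,7,4,6,6,4,4,8,8,8,8,8,8]
a[mid]=8=8: mid=13
end: lo=7, hi=12; a = [4,7,4,6,6,4,4,8,8,8,8,8,8]

[4,7,4,6,6,4,4,8,8,8,8,8,8]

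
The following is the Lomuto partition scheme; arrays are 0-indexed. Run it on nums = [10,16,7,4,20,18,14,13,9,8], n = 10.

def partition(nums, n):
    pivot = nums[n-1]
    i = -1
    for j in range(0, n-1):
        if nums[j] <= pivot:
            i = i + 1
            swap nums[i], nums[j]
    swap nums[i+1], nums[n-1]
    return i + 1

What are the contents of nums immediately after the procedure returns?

pivot = nums[9] = 8; i = -1
j=0: nums[0]=10 > 8 → no swap
j=1: nums[1]=16 > 8 → no swap
j=2: nums[2]=7 ≤ 8 → i=0, swap nums[0],nums[2] → [7,16,10,4,20,18,14,13,9,8]
j=3: nums[3]=4 ≤ 8 → i=1, swap nums[1],nums[3] → [7,4,10,16,20,18,14,13,9,8]
j=4: nums[4]=20 > 8 → no swap
j=5: nums[5]=18 > 8 → no swap
j=6: nums[6]=14 > 8 → no swap
j=7: nums[7]=13 > 8 → no swap
j=8: nums[8]=9 > 8 → no swap
final swap nums[2],nums[9] → [7,4,8,16,20,18,14,13,9,10]; return 2

[7,4,8,16,20,18,14,13,9,10]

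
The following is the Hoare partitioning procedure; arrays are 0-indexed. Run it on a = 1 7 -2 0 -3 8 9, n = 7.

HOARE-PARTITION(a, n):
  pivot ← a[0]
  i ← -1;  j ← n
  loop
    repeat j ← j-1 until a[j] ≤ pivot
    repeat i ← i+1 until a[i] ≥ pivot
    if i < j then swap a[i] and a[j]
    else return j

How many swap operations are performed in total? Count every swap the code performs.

2

pivot=1
j stops at 4 (-3), i stops at 0 (1); swap ⇒ -3 7 -2 0 1 8 9
j stops at 3 (0), i stops at 1 (7); swap ⇒ -3 0 -2 7 1 8 9
j stops at 2, i stops at 3; i≥j ⇒ return 2. a=-3 0 -2 7 1 8 9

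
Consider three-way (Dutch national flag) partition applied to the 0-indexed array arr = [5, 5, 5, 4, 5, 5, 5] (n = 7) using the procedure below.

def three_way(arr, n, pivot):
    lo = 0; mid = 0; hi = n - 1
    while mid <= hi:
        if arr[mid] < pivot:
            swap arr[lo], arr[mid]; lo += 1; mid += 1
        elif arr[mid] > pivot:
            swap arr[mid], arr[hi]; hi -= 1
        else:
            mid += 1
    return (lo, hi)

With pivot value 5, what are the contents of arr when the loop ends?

[4, 5, 5, 5, 5, 5, 5]

pivot = 5; lo=0, mid=0, hi=6
arr[mid]=5=5: mid=1
arr[mid]=5=5: mid=2
arr[mid]=5=5: mid=3
arr[mid]=4<5: swap arr[0],arr[3]; lo=1,mid=4 → [4, 5, 5, 5, 5, 5, 5]
arr[mid]=5=5: mid=5
arr[mid]=5=5: mid=6
arr[mid]=5=5: mid=7
end: lo=1, hi=6; arr = [4, 5, 5, 5, 5, 5, 5]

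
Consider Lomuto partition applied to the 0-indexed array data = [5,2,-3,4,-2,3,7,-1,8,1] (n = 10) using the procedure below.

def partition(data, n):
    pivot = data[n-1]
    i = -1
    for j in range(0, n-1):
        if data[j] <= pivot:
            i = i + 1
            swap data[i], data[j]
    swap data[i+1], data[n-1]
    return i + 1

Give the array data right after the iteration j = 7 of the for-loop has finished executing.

pivot=1, i=-1
j=0: 5>1, skip
j=1: 2>1, skip
j=2: -3≤1, i=0, swap(0,2) ⇒ [-3,2,5,4,-2,3,7,-1,8,1]
j=3: 4>1, skip
j=4: -2≤1, i=1, swap(1,4) ⇒ [-3,-2,5,4,2,3,7,-1,8,1]
j=5: 3>1, skip
j=6: 7>1, skip
j=7: -1≤1, i=2, swap(2,7) ⇒ [-3,-2,-1,4,2,3,7,5,8,1]
(after j=7) data = [-3,-2,-1,4,2,3,7,5,8,1]

[-3,-2,-1,4,2,3,7,5,8,1]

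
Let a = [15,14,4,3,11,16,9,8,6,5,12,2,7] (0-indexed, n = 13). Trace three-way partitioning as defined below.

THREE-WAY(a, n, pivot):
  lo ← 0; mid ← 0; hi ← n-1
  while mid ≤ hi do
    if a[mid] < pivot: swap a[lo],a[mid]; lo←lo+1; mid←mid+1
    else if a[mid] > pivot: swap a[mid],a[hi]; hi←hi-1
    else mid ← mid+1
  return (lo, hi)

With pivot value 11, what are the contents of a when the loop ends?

[7,2,4,3,5,9,8,6,11,12,16,14,15]

pivot = 11; lo=0, mid=0, hi=12
a[mid]=15>11: swap a[0],a[12]; hi=11 → [7,14,4,3,11,16,9,8,6,5,12,2,15]
a[mid]=7<11: swap a[0],a[0]; lo=1,mid=1 → [7,14,4,3,11,16,9,8,6,5,12,2,15]
a[mid]=14>11: swap a[1],a[11]; hi=10 → [7,2,4,3,11,16,9,8,6,5,12,14,15]
a[mid]=2<11: swap a[1],a[1]; lo=2,mid=2 → [7,2,4,3,11,16,9,8,6,5,12,14,15]
a[mid]=4<11: swap a[2],a[2]; lo=3,mid=3 → [7,2,4,3,11,16,9,8,6,5,12,14,15]
a[mid]=3<11: swap a[3],a[3]; lo=4,mid=4 → [7,2,4,3,11,16,9,8,6,5,12,14,15]
a[mid]=11=11: mid=5
a[mid]=16>11: swap a[5],a[10]; hi=9 → [7,2,4,3,11,12,9,8,6,5,16,14,15]
a[mid]=12>11: swap a[5],a[9]; hi=8 → [7,2,4,3,11,5,9,8,6,12,16,14,15]
a[mid]=5<11: swap a[4],a[5]; lo=5,mid=6 → [7,2,4,3,5,11,9,8,6,12,16,14,15]
a[mid]=9<11: swap a[5],a[6]; lo=6,mid=7 → [7,2,4,3,5,9,11,8,6,12,16,14,15]
a[mid]=8<11: swap a[6],a[7]; lo=7,mid=8 → [7,2,4,3,5,9,8,11,6,12,16,14,15]
a[mid]=6<11: swap a[7],a[8]; lo=8,mid=9 → [7,2,4,3,5,9,8,6,11,12,16,14,15]
end: lo=8, hi=8; a = [7,2,4,3,5,9,8,6,11,12,16,14,15]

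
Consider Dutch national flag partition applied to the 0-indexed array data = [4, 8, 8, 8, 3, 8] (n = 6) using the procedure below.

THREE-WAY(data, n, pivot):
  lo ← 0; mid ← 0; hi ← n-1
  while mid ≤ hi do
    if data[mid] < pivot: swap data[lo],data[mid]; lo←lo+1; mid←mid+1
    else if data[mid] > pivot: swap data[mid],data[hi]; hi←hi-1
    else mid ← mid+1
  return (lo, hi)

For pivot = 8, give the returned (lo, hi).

pivot = 8; lo=0, mid=0, hi=5
data[mid]=4<8: swap data[0],data[0]; lo=1,mid=1 → [4, 8, 8, 8, 3, 8]
data[mid]=8=8: mid=2
data[mid]=8=8: mid=3
data[mid]=8=8: mid=4
data[mid]=3<8: swap data[1],data[4]; lo=2,mid=5 → [4, 3, 8, 8, 8, 8]
data[mid]=8=8: mid=6
end: lo=2, hi=5; data = [4, 3, 8, 8, 8, 8]

(2, 5)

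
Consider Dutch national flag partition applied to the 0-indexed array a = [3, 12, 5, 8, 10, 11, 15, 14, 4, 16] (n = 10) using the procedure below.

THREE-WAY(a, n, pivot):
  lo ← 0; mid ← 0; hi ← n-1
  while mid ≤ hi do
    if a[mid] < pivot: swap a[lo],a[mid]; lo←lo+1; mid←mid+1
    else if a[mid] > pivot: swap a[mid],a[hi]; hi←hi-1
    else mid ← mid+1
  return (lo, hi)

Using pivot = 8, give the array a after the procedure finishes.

[3, 4, 5, 8, 11, 15, 14, 10, 16, 12]

pivot = 8; lo=0, mid=0, hi=9
a[mid]=3<8: swap a[0],a[0]; lo=1,mid=1 → [3, 12, 5, 8, 10, 11, 15, 14, 4, 16]
a[mid]=12>8: swap a[1],a[9]; hi=8 → [3, 16, 5, 8, 10, 11, 15, 14, 4, 12]
a[mid]=16>8: swap a[1],a[8]; hi=7 → [3, 4, 5, 8, 10, 11, 15, 14, 16, 12]
a[mid]=4<8: swap a[1],a[1]; lo=2,mid=2 → [3, 4, 5, 8, 10, 11, 15, 14, 16, 12]
a[mid]=5<8: swap a[2],a[2]; lo=3,mid=3 → [3, 4, 5, 8, 10, 11, 15, 14, 16, 12]
a[mid]=8=8: mid=4
a[mid]=10>8: swap a[4],a[7]; hi=6 → [3, 4, 5, 8, 14, 11, 15, 10, 16, 12]
a[mid]=14>8: swap a[4],a[6]; hi=5 → [3, 4, 5, 8, 15, 11, 14, 10, 16, 12]
a[mid]=15>8: swap a[4],a[5]; hi=4 → [3, 4, 5, 8, 11, 15, 14, 10, 16, 12]
a[mid]=11>8: swap a[4],a[4]; hi=3 → [3, 4, 5, 8, 11, 15, 14, 10, 16, 12]
end: lo=3, hi=3; a = [3, 4, 5, 8, 11, 15, 14, 10, 16, 12]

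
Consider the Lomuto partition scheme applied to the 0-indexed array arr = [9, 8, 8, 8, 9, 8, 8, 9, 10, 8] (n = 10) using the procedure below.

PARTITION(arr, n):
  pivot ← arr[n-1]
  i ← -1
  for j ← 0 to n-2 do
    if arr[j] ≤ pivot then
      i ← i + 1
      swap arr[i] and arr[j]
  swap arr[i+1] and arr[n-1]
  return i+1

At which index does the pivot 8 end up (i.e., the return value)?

5

pivot=8, i=-1
j=0: 9>8, skip
j=1: 8≤8, i=0, swap(0,1) ⇒ [8, 9, 8, 8, 9, 8, 8, 9, 10, 8]
j=2: 8≤8, i=1, swap(1,2) ⇒ [8, 8, 9, 8, 9, 8, 8, 9, 10, 8]
j=3: 8≤8, i=2, swap(2,3) ⇒ [8, 8, 8, 9, 9, 8, 8, 9, 10, 8]
j=4: 9>8, skip
j=5: 8≤8, i=3, swap(3,5) ⇒ [8, 8, 8, 8, 9, 9, 8, 9, 10, 8]
j=6: 8≤8, i=4, swap(4,6) ⇒ [8, 8, 8, 8, 8, 9, 9, 9, 10, 8]
j=7: 9>8, skip
j=8: 10>8, skip
swap(5,9) ⇒ [8, 8, 8, 8, 8, 8, 9, 9, 10, 9]; return 5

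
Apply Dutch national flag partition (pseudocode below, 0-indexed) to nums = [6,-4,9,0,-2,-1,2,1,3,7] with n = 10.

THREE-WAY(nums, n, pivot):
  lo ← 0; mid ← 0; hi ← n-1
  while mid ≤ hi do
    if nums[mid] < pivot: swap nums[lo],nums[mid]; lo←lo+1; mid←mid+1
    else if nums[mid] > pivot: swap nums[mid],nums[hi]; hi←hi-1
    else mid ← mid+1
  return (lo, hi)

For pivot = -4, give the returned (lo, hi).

lo=0 mid=0 hi=9
6>-4: swap(0,9), hi=8 ⇒ [7,-4,9,0,-2,-1,2,1,3,6]
7>-4: swap(0,8), hi=7 ⇒ [3,-4,9,0,-2,-1,2,1,7,6]
3>-4: swap(0,7), hi=6 ⇒ [1,-4,9,0,-2,-1,2,3,7,6]
1>-4: swap(0,6), hi=5 ⇒ [2,-4,9,0,-2,-1,1,3,7,6]
2>-4: swap(0,5), hi=4 ⇒ [-1,-4,9,0,-2,2,1,3,7,6]
-1>-4: swap(0,4), hi=3 ⇒ [-2,-4,9,0,-1,2,1,3,7,6]
-2>-4: swap(0,3), hi=2 ⇒ [0,-4,9,-2,-1,2,1,3,7,6]
0>-4: swap(0,2), hi=1 ⇒ [9,-4,0,-2,-1,2,1,3,7,6]
9>-4: swap(0,1), hi=0 ⇒ [-4,9,0,-2,-1,2,1,3,7,6]
-4=-4: mid=1
done. lo=0 hi=0; nums=[-4,9,0,-2,-1,2,1,3,7,6]

(0, 0)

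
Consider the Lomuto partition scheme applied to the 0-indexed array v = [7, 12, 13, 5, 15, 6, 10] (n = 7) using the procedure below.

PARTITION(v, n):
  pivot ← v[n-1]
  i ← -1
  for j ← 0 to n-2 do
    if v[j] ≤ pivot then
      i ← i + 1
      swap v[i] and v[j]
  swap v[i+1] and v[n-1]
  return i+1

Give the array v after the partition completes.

[7, 5, 6, 10, 15, 13, 12]

pivot=10, i=-1
j=0: 7≤10, i=0, swap(0,0) ⇒ [7, 12, 13, 5, 15, 6, 10]
j=1: 12>10, skip
j=2: 13>10, skip
j=3: 5≤10, i=1, swap(1,3) ⇒ [7, 5, 13, 12, 15, 6, 10]
j=4: 15>10, skip
j=5: 6≤10, i=2, swap(2,5) ⇒ [7, 5, 6, 12, 15, 13, 10]
swap(3,6) ⇒ [7, 5, 6, 10, 15, 13, 12]; return 3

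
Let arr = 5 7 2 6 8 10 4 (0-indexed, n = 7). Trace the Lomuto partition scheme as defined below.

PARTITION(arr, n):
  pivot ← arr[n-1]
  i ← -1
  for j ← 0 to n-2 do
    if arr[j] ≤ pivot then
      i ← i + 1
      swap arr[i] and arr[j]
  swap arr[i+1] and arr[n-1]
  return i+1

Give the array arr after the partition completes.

pivot = arr[6] = 4; i = -1
j=0: arr[0]=5 > 4 → no swap
j=1: arr[1]=7 > 4 → no swap
j=2: arr[2]=2 ≤ 4 → i=0, swap arr[0],arr[2] → 2 7 5 6 8 10 4
j=3: arr[3]=6 > 4 → no swap
j=4: arr[4]=8 > 4 → no swap
j=5: arr[5]=10 > 4 → no swap
final swap arr[1],arr[6] → 2 4 5 6 8 10 7; return 1

2 4 5 6 8 10 7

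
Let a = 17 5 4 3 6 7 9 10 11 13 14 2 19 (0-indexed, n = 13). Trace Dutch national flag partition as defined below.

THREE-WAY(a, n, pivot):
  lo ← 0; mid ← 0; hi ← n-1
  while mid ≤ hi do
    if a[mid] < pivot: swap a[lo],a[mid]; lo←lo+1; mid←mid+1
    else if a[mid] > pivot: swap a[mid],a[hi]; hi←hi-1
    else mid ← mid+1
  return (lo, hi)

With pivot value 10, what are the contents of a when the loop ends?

lo=0 mid=0 hi=12
17>10: swap(0,12), hi=11 ⇒ 19 5 4 3 6 7 9 10 11 13 14 2 17
19>10: swap(0,11), hi=10 ⇒ 2 5 4 3 6 7 9 10 11 13 14 19 17
2<10: swap(0,0), lo=1 mid=1 ⇒ 2 5 4 3 6 7 9 10 11 13 14 19 17
5<10: swap(1,1), lo=2 mid=2 ⇒ 2 5 4 3 6 7 9 10 11 13 14 19 17
4<10: swap(2,2), lo=3 mid=3 ⇒ 2 5 4 3 6 7 9 10 11 13 14 19 17
3<10: swap(3,3), lo=4 mid=4 ⇒ 2 5 4 3 6 7 9 10 11 13 14 19 17
6<10: swap(4,4), lo=5 mid=5 ⇒ 2 5 4 3 6 7 9 10 11 13 14 19 17
7<10: swap(5,5), lo=6 mid=6 ⇒ 2 5 4 3 6 7 9 10 11 13 14 19 17
9<10: swap(6,6), lo=7 mid=7 ⇒ 2 5 4 3 6 7 9 10 11 13 14 19 17
10=10: mid=8
11>10: swap(8,10), hi=9 ⇒ 2 5 4 3 6 7 9 10 14 13 11 19 17
14>10: swap(8,9), hi=8 ⇒ 2 5 4 3 6 7 9 10 13 14 11 19 17
13>10: swap(8,8), hi=7 ⇒ 2 5 4 3 6 7 9 10 13 14 11 19 17
done. lo=7 hi=7; a=2 5 4 3 6 7 9 10 13 14 11 19 17

2 5 4 3 6 7 9 10 13 14 11 19 17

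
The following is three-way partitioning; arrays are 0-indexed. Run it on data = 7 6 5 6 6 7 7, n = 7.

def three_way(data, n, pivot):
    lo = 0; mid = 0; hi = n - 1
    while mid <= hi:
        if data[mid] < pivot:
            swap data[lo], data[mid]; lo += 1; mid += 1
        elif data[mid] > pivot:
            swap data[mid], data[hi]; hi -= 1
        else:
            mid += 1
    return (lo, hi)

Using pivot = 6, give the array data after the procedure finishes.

lo=0 mid=0 hi=6
7>6: swap(0,6), hi=5 ⇒ 7 6 5 6 6 7 7
7>6: swap(0,5), hi=4 ⇒ 7 6 5 6 6 7 7
7>6: swap(0,4), hi=3 ⇒ 6 6 5 6 7 7 7
6=6: mid=1
6=6: mid=2
5<6: swap(0,2), lo=1 mid=3 ⇒ 5 6 6 6 7 7 7
6=6: mid=4
done. lo=1 hi=3; data=5 6 6 6 7 7 7

5 6 6 6 7 7 7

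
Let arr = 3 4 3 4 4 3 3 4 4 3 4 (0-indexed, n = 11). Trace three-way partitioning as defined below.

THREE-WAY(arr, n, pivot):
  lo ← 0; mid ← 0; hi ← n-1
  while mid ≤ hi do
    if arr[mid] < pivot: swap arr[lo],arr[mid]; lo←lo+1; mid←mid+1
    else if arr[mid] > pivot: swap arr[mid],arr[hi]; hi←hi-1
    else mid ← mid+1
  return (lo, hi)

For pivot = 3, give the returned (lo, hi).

lo=0 mid=0 hi=10
3=3: mid=1
4>3: swap(1,10), hi=9 ⇒ 3 4 3 4 4 3 3 4 4 3 4
4>3: swap(1,9), hi=8 ⇒ 3 3 3 4 4 3 3 4 4 4 4
3=3: mid=2
3=3: mid=3
4>3: swap(3,8), hi=7 ⇒ 3 3 3 4 4 3 3 4 4 4 4
4>3: swap(3,7), hi=6 ⇒ 3 3 3 4 4 3 3 4 4 4 4
4>3: swap(3,6), hi=5 ⇒ 3 3 3 3 4 3 4 4 4 4 4
3=3: mid=4
4>3: swap(4,5), hi=4 ⇒ 3 3 3 3 3 4 4 4 4 4 4
3=3: mid=5
done. lo=0 hi=4; arr=3 3 3 3 3 4 4 4 4 4 4

(0, 4)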